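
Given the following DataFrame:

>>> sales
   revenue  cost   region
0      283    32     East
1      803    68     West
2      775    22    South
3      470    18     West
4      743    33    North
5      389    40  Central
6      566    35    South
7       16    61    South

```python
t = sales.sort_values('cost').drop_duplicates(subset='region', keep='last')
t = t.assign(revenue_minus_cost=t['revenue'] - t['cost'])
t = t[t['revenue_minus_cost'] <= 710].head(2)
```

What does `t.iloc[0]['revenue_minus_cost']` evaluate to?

sort by cost:
   revenue  cost   region
3      470    18     West
2      775    22    South
0      283    32     East
4      743    33    North
6      566    35    South
5      389    40  Central
7       16    61    South
1      803    68     West
drop duplicate region (keep=last):
   revenue  cost   region
0      283    32     East
4      743    33    North
5      389    40  Central
7       16    61    South
1      803    68     West
add column revenue_minus_cost = t['revenue'] - t['cost']:
   revenue  cost   region  revenue_minus_cost
0      283    32     East                 251
4      743    33    North                 710
5      389    40  Central                 349
7       16    61    South                 -45
1      803    68     West                 735
filter rows where revenue_minus_cost <= 710:
   revenue  cost   region  revenue_minus_cost
0      283    32     East                 251
4      743    33    North                 710
5      389    40  Central                 349
7       16    61    South                 -45
take first 2 rows:
   revenue  cost region  revenue_minus_cost
0      283    32   East                 251
4      743    33  North                 710
Taking the value at position 0, column 'revenue_minus_cost' gives 251.

251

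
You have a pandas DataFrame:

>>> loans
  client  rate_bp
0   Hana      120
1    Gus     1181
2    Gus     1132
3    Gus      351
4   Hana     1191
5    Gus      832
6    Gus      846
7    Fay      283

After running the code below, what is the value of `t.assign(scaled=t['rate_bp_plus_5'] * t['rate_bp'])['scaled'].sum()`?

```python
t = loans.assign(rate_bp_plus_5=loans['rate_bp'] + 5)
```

add column rate_bp_plus_5 = loans['rate_bp'] + 5:
  client  rate_bp  rate_bp_plus_5
0   Hana      120             125
1    Gus     1181            1186
2    Gus     1132            1137
3    Gus      351             356
4   Hana     1191            1196
5    Gus      832             837
6    Gus      846             851
7    Fay      283             288
add column scaled = t['rate_bp_plus_5'] * t['rate_bp']:
  client  rate_bp  rate_bp_plus_5   scaled
0   Hana      120             125    15000
1    Gus     1181            1186  1400666
2    Gus     1132            1137  1287084
3    Gus      351             356   124956
4   Hana     1191            1196  1424436
5    Gus      832             837   696384
6    Gus      846             851   719946
7    Fay      283             288    81504
sum of column 'scaled' → 5749976

5749976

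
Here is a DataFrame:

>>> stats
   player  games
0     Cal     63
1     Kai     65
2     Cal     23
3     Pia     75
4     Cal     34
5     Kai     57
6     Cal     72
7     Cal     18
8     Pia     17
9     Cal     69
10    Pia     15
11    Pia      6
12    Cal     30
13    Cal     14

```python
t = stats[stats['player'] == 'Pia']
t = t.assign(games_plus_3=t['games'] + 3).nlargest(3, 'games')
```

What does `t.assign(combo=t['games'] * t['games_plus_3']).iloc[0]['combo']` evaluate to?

filter rows where player == 'Pia':
   player  games
3     Pia     75
8     Pia     17
10    Pia     15
11    Pia      6
add column games_plus_3 = t['games'] + 3:
   player  games  games_plus_3
3     Pia     75            78
8     Pia     17            20
10    Pia     15            18
11    Pia      6             9
take 3 rows with largest games:
   player  games  games_plus_3
3     Pia     75            78
8     Pia     17            20
10    Pia     15            18
add column combo = t['games'] * t['games_plus_3']:
   player  games  games_plus_3  combo
3     Pia     75            78   5850
8     Pia     17            20    340
10    Pia     15            18    270
Finally, value at position 0, column 'combo' = 5850.

5850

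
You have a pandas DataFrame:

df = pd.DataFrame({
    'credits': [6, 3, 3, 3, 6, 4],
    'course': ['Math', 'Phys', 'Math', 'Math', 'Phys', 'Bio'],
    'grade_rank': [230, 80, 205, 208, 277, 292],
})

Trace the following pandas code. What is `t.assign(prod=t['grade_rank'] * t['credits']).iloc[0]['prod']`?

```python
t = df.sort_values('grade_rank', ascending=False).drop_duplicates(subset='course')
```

1168

sort by grade_rank descending:
   credits course  grade_rank
5        4    Bio         292
4        6   Phys         277
0        6   Math         230
3        3   Math         208
2        3   Math         205
1        3   Phys          80
drop duplicate course (keep=first):
   credits course  grade_rank
5        4    Bio         292
4        6   Phys         277
0        6   Math         230
add column prod = t['grade_rank'] * t['credits']:
   credits course  grade_rank  prod
5        4    Bio         292  1168
4        6   Phys         277  1662
0        6   Math         230  1380
Taking the value at position 0, column 'prod' gives 1168.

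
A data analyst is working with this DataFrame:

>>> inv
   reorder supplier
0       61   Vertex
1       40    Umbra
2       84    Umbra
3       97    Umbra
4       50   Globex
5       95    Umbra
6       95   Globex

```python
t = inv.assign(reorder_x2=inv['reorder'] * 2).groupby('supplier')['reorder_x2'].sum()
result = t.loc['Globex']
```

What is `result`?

add column reorder_x2 = inv['reorder'] * 2:
   reorder supplier  reorder_x2
0       61   Vertex         122
1       40    Umbra          80
2       84    Umbra         168
3       97    Umbra         194
4       50   Globex         100
5       95    Umbra         190
6       95   Globex         190
group by supplier, sum of reorder_x2:
supplier
Globex    290
Umbra     632
Vertex    122
Name: reorder_x2, dtype: int64
Finally, value at index 'Globex' = 290.

290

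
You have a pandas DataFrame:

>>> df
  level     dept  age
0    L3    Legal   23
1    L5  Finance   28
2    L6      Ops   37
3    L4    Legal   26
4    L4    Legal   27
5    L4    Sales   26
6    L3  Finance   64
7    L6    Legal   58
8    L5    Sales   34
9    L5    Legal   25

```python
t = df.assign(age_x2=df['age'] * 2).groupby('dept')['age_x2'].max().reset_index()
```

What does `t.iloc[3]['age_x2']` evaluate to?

68

add column age_x2 = df['age'] * 2:
  level     dept  age  age_x2
0    L3    Legal   23      46
1    L5  Finance   28      56
2    L6      Ops   37      74
3    L4    Legal   26      52
4    L4    Legal   27      54
5    L4    Sales   26      52
6    L3  Finance   64     128
7    L6    Legal   58     116
8    L5    Sales   34      68
9    L5    Legal   25      50
group by dept, max of age_x2:
dept
Finance    128
Legal      116
Ops         74
Sales       68
Name: age_x2, dtype: int64
reset_index():
      dept  age_x2
0  Finance     128
1    Legal     116
2      Ops      74
3    Sales      68
Taking the value at position 3, column 'age_x2' gives 68.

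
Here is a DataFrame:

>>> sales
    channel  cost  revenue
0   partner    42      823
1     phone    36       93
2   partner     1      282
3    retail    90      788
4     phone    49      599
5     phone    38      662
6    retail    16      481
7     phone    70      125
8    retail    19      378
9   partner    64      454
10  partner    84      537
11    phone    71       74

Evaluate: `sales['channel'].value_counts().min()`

value_counts of channel:
channel
phone      5
partner    4
retail     3
Name: count, dtype: int64
Then the min of the resulting series: 3

3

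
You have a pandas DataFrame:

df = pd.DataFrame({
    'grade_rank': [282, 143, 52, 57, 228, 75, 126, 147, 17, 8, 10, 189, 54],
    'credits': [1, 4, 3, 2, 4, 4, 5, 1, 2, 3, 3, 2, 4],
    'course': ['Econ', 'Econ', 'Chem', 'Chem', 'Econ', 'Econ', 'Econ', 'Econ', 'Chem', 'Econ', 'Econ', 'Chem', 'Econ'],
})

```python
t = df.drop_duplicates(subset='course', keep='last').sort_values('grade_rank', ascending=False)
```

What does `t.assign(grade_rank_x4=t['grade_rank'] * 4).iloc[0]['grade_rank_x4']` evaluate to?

756

drop duplicate course (keep=last):
    grade_rank  credits course
11         189        2   Chem
12          54        4   Econ
sort by grade_rank descending:
    grade_rank  credits course
11         189        2   Chem
12          54        4   Econ
add column grade_rank_x4 = t['grade_rank'] * 4:
    grade_rank  credits course  grade_rank_x4
11         189        2   Chem            756
12          54        4   Econ            216
So iloc[0]['grade_rank_x4'] = 756.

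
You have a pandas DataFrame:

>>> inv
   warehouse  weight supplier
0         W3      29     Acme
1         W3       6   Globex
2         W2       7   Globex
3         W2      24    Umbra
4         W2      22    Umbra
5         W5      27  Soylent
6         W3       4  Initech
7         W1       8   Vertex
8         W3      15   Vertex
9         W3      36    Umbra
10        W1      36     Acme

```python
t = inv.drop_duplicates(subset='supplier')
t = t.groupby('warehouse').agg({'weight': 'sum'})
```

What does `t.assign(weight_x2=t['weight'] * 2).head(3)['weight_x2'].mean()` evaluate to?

drop duplicate supplier (keep=first):
  warehouse  weight supplier
0        W3      29     Acme
1        W3       6   Globex
3        W2      24    Umbra
5        W5      27  Soylent
6        W3       4  Initech
7        W1       8   Vertex
group by warehouse, sum of weight:
           weight
warehouse        
W1              8
W2             24
W3             39
W5             27
add column weight_x2 = t['weight'] * 2:
           weight  weight_x2
warehouse                   
W1              8         16
W2             24         48
W3             39         78
W5             27         54
take first 3 rows:
           weight  weight_x2
warehouse                   
W1              8         16
W2             24         48
W3             39         78
Hence 47.3333333333.

47.3333333333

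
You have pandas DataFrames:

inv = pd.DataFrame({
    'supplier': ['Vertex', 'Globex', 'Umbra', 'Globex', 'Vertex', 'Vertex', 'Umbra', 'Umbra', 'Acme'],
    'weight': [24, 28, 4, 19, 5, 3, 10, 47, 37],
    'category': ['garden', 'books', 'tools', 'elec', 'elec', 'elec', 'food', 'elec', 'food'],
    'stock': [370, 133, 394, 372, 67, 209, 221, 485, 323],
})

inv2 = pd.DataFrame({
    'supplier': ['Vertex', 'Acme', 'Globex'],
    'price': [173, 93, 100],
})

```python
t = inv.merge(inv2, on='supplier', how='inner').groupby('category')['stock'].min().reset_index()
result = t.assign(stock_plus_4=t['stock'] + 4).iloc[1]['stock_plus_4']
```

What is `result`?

merge on 'supplier' (how='inner') → 6 rows:
  supplier  weight category  stock  price
0   Vertex      24   garden    370    173
1   Globex      28    books    133    100
2   Globex      19     elec    372    100
3   Vertex       5     elec     67    173
4   Vertex       3     elec    209    173
5     Acme      37     food    323     93
group by category, min of stock:
category
books     133
elec       67
food      323
garden    370
Name: stock, dtype: int64
reset_index():
  category  stock
0    books    133
1     elec     67
2     food    323
3   garden    370
add column stock_plus_4 = t['stock'] + 4:
  category  stock  stock_plus_4
0    books    133           137
1     elec     67            71
2     food    323           327
3   garden    370           374

71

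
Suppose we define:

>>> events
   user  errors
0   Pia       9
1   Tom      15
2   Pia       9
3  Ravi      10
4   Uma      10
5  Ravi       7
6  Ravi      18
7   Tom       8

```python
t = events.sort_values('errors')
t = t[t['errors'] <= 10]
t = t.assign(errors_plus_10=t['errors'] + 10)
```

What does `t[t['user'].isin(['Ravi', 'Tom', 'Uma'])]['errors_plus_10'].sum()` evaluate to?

75

sort by errors:
   user  errors
5  Ravi       7
7   Tom       8
0   Pia       9
2   Pia       9
3  Ravi      10
4   Uma      10
1   Tom      15
6  Ravi      18
filter rows where errors <= 10:
   user  errors
5  Ravi       7
7   Tom       8
0   Pia       9
2   Pia       9
3  Ravi      10
4   Uma      10
add column errors_plus_10 = t['errors'] + 10:
   user  errors  errors_plus_10
5  Ravi       7              17
7   Tom       8              18
0   Pia       9              19
2   Pia       9              19
3  Ravi      10              20
4   Uma      10              20
filter rows where user in ['Ravi', 'Tom', 'Uma']:
   user  errors  errors_plus_10
5  Ravi       7              17
7   Tom       8              18
3  Ravi      10              20
4   Uma      10              20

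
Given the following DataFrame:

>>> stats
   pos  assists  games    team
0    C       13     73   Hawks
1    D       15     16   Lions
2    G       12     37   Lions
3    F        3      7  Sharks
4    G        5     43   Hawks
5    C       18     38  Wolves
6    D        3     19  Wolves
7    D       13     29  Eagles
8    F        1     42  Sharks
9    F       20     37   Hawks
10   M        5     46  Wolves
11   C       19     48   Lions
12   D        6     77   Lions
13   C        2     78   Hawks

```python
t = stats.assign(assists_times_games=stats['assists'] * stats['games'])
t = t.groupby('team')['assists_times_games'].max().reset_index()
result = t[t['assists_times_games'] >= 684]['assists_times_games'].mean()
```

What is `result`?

add column assists_times_games = stats['assists'] * stats['games']:
   pos  assists  games    team  assists_times_games
0    C       13     73   Hawks                  949
1    D       15     16   Lions                  240
2    G       12     37   Lions                  444
3    F        3      7  Sharks                   21
4    G        5     43   Hawks                  215
5    C       18     38  Wolves                  684
6    D        3     19  Wolves                   57
7    D       13     29  Eagles                  377
8    F        1     42  Sharks                   42
9    F       20     37   Hawks                  740
10   M        5     46  Wolves                  230
11   C       19     48   Lions                  912
12   D        6     77   Lions                  462
13   C        2     78   Hawks                  156
group by team, max of assists_times_games:
team
Eagles    377
Hawks     949
Lions     912
Sharks     42
Wolves    684
Name: assists_times_games, dtype: int64
reset_index():
     team  assists_times_games
0  Eagles                  377
1   Hawks                  949
2   Lions                  912
3  Sharks                   42
4  Wolves                  684
filter rows where assists_times_games >= 684:
     team  assists_times_games
1   Hawks                  949
2   Lions                  912
4  Wolves                  684
Hence 848.333333333.

848.333333333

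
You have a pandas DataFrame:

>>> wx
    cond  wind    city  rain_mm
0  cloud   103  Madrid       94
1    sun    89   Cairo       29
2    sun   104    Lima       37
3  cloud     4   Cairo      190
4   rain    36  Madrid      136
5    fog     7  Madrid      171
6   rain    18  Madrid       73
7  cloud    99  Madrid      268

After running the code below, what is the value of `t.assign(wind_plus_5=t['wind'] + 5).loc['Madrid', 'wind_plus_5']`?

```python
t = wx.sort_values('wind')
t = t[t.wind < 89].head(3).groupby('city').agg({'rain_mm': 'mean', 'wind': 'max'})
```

23

sort by wind:
    cond  wind    city  rain_mm
3  cloud     4   Cairo      190
5    fog     7  Madrid      171
6   rain    18  Madrid       73
4   rain    36  Madrid      136
1    sun    89   Cairo       29
7  cloud    99  Madrid      268
0  cloud   103  Madrid       94
2    sun   104    Lima       37
filter rows where wind < 89:
    cond  wind    city  rain_mm
3  cloud     4   Cairo      190
5    fog     7  Madrid      171
6   rain    18  Madrid       73
4   rain    36  Madrid      136
take first 3 rows:
    cond  wind    city  rain_mm
3  cloud     4   Cairo      190
5    fog     7  Madrid      171
6   rain    18  Madrid       73
group by city: mean(rain_mm), max(wind):
        rain_mm  wind
city                 
Cairo     190.0     4
Madrid    122.0    18
add column wind_plus_5 = t['wind'] + 5:
        rain_mm  wind  wind_plus_5
city                              
Cairo     190.0     4            9
Madrid    122.0    18           23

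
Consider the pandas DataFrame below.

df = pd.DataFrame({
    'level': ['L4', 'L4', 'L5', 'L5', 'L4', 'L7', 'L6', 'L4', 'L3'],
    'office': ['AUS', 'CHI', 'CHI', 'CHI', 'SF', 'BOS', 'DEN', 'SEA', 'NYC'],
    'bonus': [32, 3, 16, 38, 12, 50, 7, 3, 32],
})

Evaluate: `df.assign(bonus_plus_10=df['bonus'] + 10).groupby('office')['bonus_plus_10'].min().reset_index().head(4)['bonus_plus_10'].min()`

add column bonus_plus_10 = df['bonus'] + 10:
  level office  bonus  bonus_plus_10
0    L4    AUS     32             42
1    L4    CHI      3             13
2    L5    CHI     16             26
3    L5    CHI     38             48
4    L4     SF     12             22
5    L7    BOS     50             60
6    L6    DEN      7             17
7    L4    SEA      3             13
8    L3    NYC     32             42
group by office, min of bonus_plus_10:
office
AUS    42
BOS    60
CHI    13
DEN    17
NYC    42
SEA    13
SF     22
Name: bonus_plus_10, dtype: int64
reset_index():
  office  bonus_plus_10
0    AUS             42
1    BOS             60
2    CHI             13
3    DEN             17
4    NYC             42
5    SEA             13
6     SF             22
take first 4 rows:
  office  bonus_plus_10
0    AUS             42
1    BOS             60
2    CHI             13
3    DEN             17
The min of column 'bonus_plus_10' is 13.

13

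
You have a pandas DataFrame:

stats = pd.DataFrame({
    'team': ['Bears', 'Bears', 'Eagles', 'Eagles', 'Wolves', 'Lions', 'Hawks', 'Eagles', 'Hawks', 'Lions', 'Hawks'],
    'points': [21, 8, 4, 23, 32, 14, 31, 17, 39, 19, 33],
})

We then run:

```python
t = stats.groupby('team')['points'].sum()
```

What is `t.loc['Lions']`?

group by team, sum of points:
team
Bears      29
Eagles     44
Hawks     103
Lions      33
Wolves     32
Name: points, dtype: int64
Hence 33.

33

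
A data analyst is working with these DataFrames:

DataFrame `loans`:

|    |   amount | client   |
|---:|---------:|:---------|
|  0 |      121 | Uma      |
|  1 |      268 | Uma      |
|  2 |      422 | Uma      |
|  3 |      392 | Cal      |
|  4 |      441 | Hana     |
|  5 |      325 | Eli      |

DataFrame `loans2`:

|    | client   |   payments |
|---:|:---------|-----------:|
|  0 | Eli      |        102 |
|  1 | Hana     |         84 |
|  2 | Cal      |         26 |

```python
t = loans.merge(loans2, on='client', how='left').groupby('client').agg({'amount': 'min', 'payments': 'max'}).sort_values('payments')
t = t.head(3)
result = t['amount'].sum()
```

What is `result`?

1158

merge on 'client' (how='left') → 6 rows:
   amount client  payments
0     121    Uma       NaN
1     268    Uma       NaN
2     422    Uma       NaN
3     392    Cal      26.0
4     441   Hana      84.0
5     325    Eli     102.0
group by client: min(amount), max(payments):
        amount  payments
client                  
Cal        392      26.0
Eli        325     102.0
Hana       441      84.0
Uma        121       NaN
sort by payments:
        amount  payments
client                  
Cal        392      26.0
Hana       441      84.0
Eli        325     102.0
Uma        121       NaN
take first 3 rows:
        amount  payments
client                  
Cal        392      26.0
Hana       441      84.0
Eli        325     102.0
Hence 1158.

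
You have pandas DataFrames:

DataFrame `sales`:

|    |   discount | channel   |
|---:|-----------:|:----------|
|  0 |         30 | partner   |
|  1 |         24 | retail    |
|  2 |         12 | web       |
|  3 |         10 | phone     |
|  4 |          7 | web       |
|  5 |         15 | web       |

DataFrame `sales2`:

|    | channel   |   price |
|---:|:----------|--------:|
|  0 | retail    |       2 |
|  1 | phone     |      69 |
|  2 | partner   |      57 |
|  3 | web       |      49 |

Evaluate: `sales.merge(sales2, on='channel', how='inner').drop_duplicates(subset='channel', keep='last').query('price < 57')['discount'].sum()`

merge on 'channel' (how='inner') → 6 rows:
   discount  channel  price
0        30  partner     57
1        24   retail      2
2        12      web     49
3        10    phone     69
4         7      web     49
5        15      web     49
drop duplicate channel (keep=last):
   discount  channel  price
0        30  partner     57
1        24   retail      2
3        10    phone     69
5        15      web     49
filter rows where price < 57:
   discount channel  price
1        24  retail      2
5        15     web     49
Taking the sum of column 'discount' gives 39.

39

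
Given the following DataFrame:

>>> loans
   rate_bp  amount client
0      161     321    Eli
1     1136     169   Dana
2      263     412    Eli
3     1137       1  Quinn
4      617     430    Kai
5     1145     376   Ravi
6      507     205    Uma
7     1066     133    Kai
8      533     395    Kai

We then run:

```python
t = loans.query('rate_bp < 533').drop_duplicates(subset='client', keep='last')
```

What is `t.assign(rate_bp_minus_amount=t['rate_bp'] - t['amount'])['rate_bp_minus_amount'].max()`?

302

filter rows where rate_bp < 533:
   rate_bp  amount client
0      161     321    Eli
2      263     412    Eli
6      507     205    Uma
drop duplicate client (keep=last):
   rate_bp  amount client
2      263     412    Eli
6      507     205    Uma
add column rate_bp_minus_amount = t['rate_bp'] - t['amount']:
   rate_bp  amount client  rate_bp_minus_amount
2      263     412    Eli                  -149
6      507     205    Uma                   302
Hence 302.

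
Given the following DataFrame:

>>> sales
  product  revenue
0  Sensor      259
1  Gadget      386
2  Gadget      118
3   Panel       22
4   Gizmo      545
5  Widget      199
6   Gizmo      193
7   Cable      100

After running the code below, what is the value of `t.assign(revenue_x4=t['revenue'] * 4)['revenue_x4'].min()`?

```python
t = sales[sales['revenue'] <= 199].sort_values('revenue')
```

88

filter rows where revenue <= 199:
  product  revenue
2  Gadget      118
3   Panel       22
5  Widget      199
6   Gizmo      193
7   Cable      100
sort by revenue:
  product  revenue
3   Panel       22
7   Cable      100
2  Gadget      118
6   Gizmo      193
5  Widget      199
add column revenue_x4 = t['revenue'] * 4:
  product  revenue  revenue_x4
3   Panel       22          88
7   Cable      100         400
2  Gadget      118         472
6   Gizmo      193         772
5  Widget      199         796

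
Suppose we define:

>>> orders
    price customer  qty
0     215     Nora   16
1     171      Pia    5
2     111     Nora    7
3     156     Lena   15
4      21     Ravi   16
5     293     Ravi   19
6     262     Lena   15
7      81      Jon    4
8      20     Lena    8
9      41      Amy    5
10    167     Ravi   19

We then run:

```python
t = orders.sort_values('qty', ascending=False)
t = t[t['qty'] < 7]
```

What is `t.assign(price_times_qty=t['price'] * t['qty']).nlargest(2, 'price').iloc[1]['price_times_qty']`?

324

sort by qty descending:
    price customer  qty
5     293     Ravi   19
10    167     Ravi   19
0     215     Nora   16
4      21     Ravi   16
3     156     Lena   15
6     262     Lena   15
8      20     Lena    8
2     111     Nora    7
1     171      Pia    5
9      41      Amy    5
7      81      Jon    4
filter rows where qty < 7:
   price customer  qty
1    171      Pia    5
9     41      Amy    5
7     81      Jon    4
add column price_times_qty = t['price'] * t['qty']:
   price customer  qty  price_times_qty
1    171      Pia    5              855
9     41      Amy    5              205
7     81      Jon    4              324
take 2 rows with largest price:
   price customer  qty  price_times_qty
1    171      Pia    5              855
7     81      Jon    4              324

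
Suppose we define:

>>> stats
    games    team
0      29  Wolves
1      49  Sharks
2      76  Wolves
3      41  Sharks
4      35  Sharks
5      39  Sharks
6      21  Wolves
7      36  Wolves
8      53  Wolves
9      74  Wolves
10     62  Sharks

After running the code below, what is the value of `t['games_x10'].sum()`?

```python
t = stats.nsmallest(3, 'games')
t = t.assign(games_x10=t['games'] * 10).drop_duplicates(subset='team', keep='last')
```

take 3 rows with smallest games:
   games    team
6     21  Wolves
0     29  Wolves
4     35  Sharks
add column games_x10 = t['games'] * 10:
   games    team  games_x10
6     21  Wolves        210
0     29  Wolves        290
4     35  Sharks        350
drop duplicate team (keep=last):
   games    team  games_x10
0     29  Wolves        290
4     35  Sharks        350
So sum() = 640.

640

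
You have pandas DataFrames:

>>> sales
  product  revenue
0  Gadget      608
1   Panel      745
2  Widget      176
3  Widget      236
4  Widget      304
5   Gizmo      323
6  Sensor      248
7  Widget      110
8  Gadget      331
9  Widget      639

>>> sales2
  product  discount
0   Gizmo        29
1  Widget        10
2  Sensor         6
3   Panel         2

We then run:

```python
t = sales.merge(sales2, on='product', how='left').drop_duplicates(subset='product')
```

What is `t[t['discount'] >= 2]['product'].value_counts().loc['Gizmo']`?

merge on 'product' (how='left') → 10 rows:
  product  revenue  discount
0  Gadget      608       NaN
1   Panel      745       2.0
2  Widget      176      10.0
3  Widget      236      10.0
4  Widget      304      10.0
5   Gizmo      323      29.0
6  Sensor      248       6.0
7  Widget      110      10.0
8  Gadget      331       NaN
9  Widget      639      10.0
drop duplicate product (keep=first):
  product  revenue  discount
0  Gadget      608       NaN
1   Panel      745       2.0
2  Widget      176      10.0
5   Gizmo      323      29.0
6  Sensor      248       6.0
filter rows where discount >= 2:
  product  revenue  discount
1   Panel      745       2.0
2  Widget      176      10.0
5   Gizmo      323      29.0
6  Sensor      248       6.0
value_counts of product:
product
Panel     1
Widget    1
Gizmo     1
Sensor    1
Name: count, dtype: int64
The value at index 'Gizmo' is 1.

1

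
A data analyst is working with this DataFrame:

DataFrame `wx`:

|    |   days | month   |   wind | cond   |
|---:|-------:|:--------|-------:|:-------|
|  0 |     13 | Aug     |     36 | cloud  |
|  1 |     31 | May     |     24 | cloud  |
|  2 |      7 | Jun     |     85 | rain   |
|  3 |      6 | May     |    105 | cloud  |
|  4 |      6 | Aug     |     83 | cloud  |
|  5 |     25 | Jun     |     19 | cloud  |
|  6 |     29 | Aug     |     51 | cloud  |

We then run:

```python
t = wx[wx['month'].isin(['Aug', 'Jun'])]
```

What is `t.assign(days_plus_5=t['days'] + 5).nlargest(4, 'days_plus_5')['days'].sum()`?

filter rows where month in ['Aug', 'Jun']:
   days month  wind   cond
0    13   Aug    36  cloud
2     7   Jun    85   rain
4     6   Aug    83  cloud
5    25   Jun    19  cloud
6    29   Aug    51  cloud
add column days_plus_5 = t['days'] + 5:
   days month  wind   cond  days_plus_5
0    13   Aug    36  cloud           18
2     7   Jun    85   rain           12
4     6   Aug    83  cloud           11
5    25   Jun    19  cloud           30
6    29   Aug    51  cloud           34
take 4 rows with largest days_plus_5:
   days month  wind   cond  days_plus_5
6    29   Aug    51  cloud           34
5    25   Jun    19  cloud           30
0    13   Aug    36  cloud           18
2     7   Jun    85   rain           12

74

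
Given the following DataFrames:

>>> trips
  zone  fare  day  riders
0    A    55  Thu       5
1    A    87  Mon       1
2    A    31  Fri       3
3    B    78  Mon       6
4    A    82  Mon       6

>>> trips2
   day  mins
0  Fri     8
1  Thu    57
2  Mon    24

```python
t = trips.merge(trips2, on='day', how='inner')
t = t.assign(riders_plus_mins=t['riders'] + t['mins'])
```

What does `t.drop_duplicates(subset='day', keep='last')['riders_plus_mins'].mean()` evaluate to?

34.3333333333

merge on 'day' (how='inner') → 5 rows:
  zone  fare  day  riders  mins
0    A    55  Thu       5    57
1    A    87  Mon       1    24
2    A    31  Fri       3     8
3    B    78  Mon       6    24
4    A    82  Mon       6    24
add column riders_plus_mins = t['riders'] + t['mins']:
  zone  fare  day  riders  mins  riders_plus_mins
0    A    55  Thu       5    57                62
1    A    87  Mon       1    24                25
2    A    31  Fri       3     8                11
3    B    78  Mon       6    24                30
4    A    82  Mon       6    24                30
drop duplicate day (keep=last):
  zone  fare  day  riders  mins  riders_plus_mins
0    A    55  Thu       5    57                62
2    A    31  Fri       3     8                11
4    A    82  Mon       6    24                30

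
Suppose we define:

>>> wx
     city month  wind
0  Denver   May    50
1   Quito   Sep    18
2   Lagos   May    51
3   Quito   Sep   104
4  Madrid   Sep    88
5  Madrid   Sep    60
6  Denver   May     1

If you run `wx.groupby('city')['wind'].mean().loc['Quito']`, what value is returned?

group by city, mean of wind:
city
Denver    25.5
Lagos     51.0
Madrid    74.0
Quito     61.0
Name: wind, dtype: float64
So loc['Quito'] = 61.0.

61.0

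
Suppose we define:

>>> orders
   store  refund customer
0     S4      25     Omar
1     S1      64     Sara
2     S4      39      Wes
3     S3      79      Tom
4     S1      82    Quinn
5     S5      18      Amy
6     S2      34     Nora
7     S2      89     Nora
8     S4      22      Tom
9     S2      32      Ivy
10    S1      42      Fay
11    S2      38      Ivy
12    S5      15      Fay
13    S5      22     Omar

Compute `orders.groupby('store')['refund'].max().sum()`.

group by store, max of refund:
store
S1    82
S2    89
S3    79
S4    39
S5    22
Name: refund, dtype: int64
The sum of the resulting series is 311.

311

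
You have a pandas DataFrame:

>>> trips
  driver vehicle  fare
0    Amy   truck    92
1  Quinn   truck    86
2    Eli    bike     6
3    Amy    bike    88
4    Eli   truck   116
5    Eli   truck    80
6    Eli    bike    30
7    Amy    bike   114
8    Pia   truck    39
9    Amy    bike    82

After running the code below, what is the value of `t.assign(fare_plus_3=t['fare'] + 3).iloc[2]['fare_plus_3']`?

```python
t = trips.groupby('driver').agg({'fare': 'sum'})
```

group by driver, sum of fare:
        fare
driver      
Amy      376
Eli      232
Pia       39
Quinn     86
add column fare_plus_3 = t['fare'] + 3:
        fare  fare_plus_3
driver                   
Amy      376          379
Eli      232          235
Pia       39           42
Quinn     86           89

42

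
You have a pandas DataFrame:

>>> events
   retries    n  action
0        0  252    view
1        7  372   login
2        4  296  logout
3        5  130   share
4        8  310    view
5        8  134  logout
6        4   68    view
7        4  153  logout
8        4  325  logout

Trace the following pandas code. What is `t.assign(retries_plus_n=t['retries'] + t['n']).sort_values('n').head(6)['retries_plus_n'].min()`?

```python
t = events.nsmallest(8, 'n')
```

take 8 rows with smallest n:
   retries    n  action
6        4   68    view
3        5  130   share
5        8  134  logout
7        4  153  logout
0        0  252    view
2        4  296  logout
4        8  310    view
8        4  325  logout
add column retries_plus_n = t['retries'] + t['n']:
   retries    n  action  retries_plus_n
6        4   68    view              72
3        5  130   share             135
5        8  134  logout             142
7        4  153  logout             157
0        0  252    view             252
2        4  296  logout             300
4        8  310    view             318
8        4  325  logout             329
sort by n:
   retries    n  action  retries_plus_n
6        4   68    view              72
3        5  130   share             135
5        8  134  logout             142
7        4  153  logout             157
0        0  252    view             252
2        4  296  logout             300
4        8  310    view             318
8        4  325  logout             329
take first 6 rows:
   retries    n  action  retries_plus_n
6        4   68    view              72
3        5  130   share             135
5        8  134  logout             142
7        4  153  logout             157
0        0  252    view             252
2        4  296  logout             300
Finally, min of column 'retries_plus_n' = 72.

72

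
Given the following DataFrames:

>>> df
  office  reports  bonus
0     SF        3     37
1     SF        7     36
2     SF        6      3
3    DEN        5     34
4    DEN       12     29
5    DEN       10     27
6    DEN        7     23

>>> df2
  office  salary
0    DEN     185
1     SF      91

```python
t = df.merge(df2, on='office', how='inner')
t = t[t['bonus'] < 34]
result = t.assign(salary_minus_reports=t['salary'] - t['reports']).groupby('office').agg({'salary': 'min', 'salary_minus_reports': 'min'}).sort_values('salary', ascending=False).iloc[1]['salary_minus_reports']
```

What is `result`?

85

merge on 'office' (how='inner') → 7 rows:
  office  reports  bonus  salary
0     SF        3     37      91
1     SF        7     36      91
2     SF        6      3      91
3    DEN        5     34     185
4    DEN       12     29     185
5    DEN       10     27     185
6    DEN        7     23     185
filter rows where bonus < 34:
  office  reports  bonus  salary
2     SF        6      3      91
4    DEN       12     29     185
5    DEN       10     27     185
6    DEN        7     23     185
add column salary_minus_reports = t['salary'] - t['reports']:
  office  reports  bonus  salary  salary_minus_reports
2     SF        6      3      91                    85
4    DEN       12     29     185                   173
5    DEN       10     27     185                   175
6    DEN        7     23     185                   178
group by office: min(salary), min(salary_minus_reports):
        salary  salary_minus_reports
office                              
DEN        185                   173
SF          91                    85
sort by salary descending:
        salary  salary_minus_reports
office                              
DEN        185                   173
SF          91                    85
Hence 85.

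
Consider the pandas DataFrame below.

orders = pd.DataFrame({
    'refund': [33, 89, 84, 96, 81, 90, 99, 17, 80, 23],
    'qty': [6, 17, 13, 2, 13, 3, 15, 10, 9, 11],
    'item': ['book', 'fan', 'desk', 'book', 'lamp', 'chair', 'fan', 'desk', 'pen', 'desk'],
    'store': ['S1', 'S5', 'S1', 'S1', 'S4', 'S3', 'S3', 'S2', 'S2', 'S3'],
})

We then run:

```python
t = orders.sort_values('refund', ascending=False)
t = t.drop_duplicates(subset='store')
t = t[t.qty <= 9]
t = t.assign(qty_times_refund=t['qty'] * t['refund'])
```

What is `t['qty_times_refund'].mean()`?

456.0

sort by refund descending:
   refund  qty   item store
6      99   15    fan    S3
3      96    2   book    S1
5      90    3  chair    S3
1      89   17    fan    S5
2      84   13   desk    S1
4      81   13   lamp    S4
8      80    9    pen    S2
0      33    6   book    S1
9      23   11   desk    S3
7      17   10   desk    S2
drop duplicate store (keep=first):
   refund  qty  item store
6      99   15   fan    S3
3      96    2  book    S1
1      89   17   fan    S5
4      81   13  lamp    S4
8      80    9   pen    S2
filter rows where qty <= 9:
   refund  qty  item store
3      96    2  book    S1
8      80    9   pen    S2
add column qty_times_refund = t['qty'] * t['refund']:
   refund  qty  item store  qty_times_refund
3      96    2  book    S1               192
8      80    9   pen    S2               720
Taking the mean of column 'qty_times_refund' gives 456.0.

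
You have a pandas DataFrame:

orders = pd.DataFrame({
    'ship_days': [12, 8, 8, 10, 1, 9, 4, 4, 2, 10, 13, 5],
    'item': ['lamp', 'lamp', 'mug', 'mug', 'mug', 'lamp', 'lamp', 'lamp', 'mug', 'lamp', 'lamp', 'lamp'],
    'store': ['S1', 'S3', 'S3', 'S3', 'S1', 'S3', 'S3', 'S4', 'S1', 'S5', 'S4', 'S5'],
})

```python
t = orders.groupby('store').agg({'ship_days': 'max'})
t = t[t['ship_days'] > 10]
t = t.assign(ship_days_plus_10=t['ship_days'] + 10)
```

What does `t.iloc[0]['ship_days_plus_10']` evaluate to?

22

group by store, max of ship_days:
       ship_days
store           
S1            12
S3            10
S4            13
S5            10
filter rows where ship_days > 10:
       ship_days
store           
S1            12
S4            13
add column ship_days_plus_10 = t['ship_days'] + 10:
       ship_days  ship_days_plus_10
store                              
S1            12                 22
S4            13                 23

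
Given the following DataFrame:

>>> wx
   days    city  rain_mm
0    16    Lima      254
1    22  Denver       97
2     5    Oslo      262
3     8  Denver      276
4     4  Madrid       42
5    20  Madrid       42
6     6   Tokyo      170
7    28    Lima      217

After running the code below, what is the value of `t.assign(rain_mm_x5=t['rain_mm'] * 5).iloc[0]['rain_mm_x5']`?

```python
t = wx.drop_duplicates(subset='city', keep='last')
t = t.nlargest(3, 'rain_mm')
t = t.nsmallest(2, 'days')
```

1310

drop duplicate city (keep=last):
   days    city  rain_mm
2     5    Oslo      262
3     8  Denver      276
5    20  Madrid       42
6     6   Tokyo      170
7    28    Lima      217
take 3 rows with largest rain_mm:
   days    city  rain_mm
3     8  Denver      276
2     5    Oslo      262
7    28    Lima      217
take 2 rows with smallest days:
   days    city  rain_mm
2     5    Oslo      262
3     8  Denver      276
add column rain_mm_x5 = t['rain_mm'] * 5:
   days    city  rain_mm  rain_mm_x5
2     5    Oslo      262        1310
3     8  Denver      276        1380
The value at position 0, column 'rain_mm_x5' is 1310.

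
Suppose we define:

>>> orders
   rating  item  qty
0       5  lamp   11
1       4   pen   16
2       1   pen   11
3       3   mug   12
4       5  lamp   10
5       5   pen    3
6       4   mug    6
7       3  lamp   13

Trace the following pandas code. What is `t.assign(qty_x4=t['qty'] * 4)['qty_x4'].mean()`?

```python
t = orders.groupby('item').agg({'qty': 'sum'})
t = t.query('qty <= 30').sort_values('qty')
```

96.0

group by item, sum of qty:
      qty
item     
lamp   34
mug    18
pen    30
filter rows where qty <= 30:
      qty
item     
mug    18
pen    30
sort by qty:
      qty
item     
mug    18
pen    30
add column qty_x4 = t['qty'] * 4:
      qty  qty_x4
item             
mug    18      72
pen    30     120
Finally, mean of column 'qty_x4' = 96.0.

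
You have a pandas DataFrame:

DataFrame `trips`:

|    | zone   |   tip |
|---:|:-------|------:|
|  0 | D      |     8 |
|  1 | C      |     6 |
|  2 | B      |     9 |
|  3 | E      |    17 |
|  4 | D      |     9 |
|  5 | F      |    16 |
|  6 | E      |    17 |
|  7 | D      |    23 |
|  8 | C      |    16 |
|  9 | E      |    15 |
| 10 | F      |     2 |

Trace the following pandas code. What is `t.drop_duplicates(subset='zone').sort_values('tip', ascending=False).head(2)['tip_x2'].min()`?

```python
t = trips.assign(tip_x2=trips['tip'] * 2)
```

add column tip_x2 = trips['tip'] * 2:
   zone  tip  tip_x2
0     D    8      16
1     C    6      12
2     B    9      18
3     E   17      34
4     D    9      18
5     F   16      32
6     E   17      34
7     D   23      46
8     C   16      32
9     E   15      30
10    F    2       4
drop duplicate zone (keep=first):
  zone  tip  tip_x2
0    D    8      16
1    C    6      12
2    B    9      18
3    E   17      34
5    F   16      32
sort by tip descending:
  zone  tip  tip_x2
3    E   17      34
5    F   16      32
2    B    9      18
0    D    8      16
1    C    6      12
take first 2 rows:
  zone  tip  tip_x2
3    E   17      34
5    F   16      32

32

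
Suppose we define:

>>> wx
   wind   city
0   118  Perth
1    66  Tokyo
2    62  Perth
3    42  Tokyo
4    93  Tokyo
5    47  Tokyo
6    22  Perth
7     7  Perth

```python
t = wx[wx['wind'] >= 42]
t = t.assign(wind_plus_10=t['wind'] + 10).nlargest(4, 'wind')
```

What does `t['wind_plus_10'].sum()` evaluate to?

379

filter rows where wind >= 42:
   wind   city
0   118  Perth
1    66  Tokyo
2    62  Perth
3    42  Tokyo
4    93  Tokyo
5    47  Tokyo
add column wind_plus_10 = t['wind'] + 10:
   wind   city  wind_plus_10
0   118  Perth           128
1    66  Tokyo            76
2    62  Perth            72
3    42  Tokyo            52
4    93  Tokyo           103
5    47  Tokyo            57
take 4 rows with largest wind:
   wind   city  wind_plus_10
0   118  Perth           128
4    93  Tokyo           103
1    66  Tokyo            76
2    62  Perth            72
Taking the sum of column 'wind_plus_10' gives 379.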